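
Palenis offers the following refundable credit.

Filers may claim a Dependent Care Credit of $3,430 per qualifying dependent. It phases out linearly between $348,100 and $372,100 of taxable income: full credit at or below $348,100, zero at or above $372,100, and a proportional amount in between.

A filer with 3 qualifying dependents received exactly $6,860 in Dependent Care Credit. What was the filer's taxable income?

$356,100

Full credit = 3 × $3,430 = $10,290.
$6,860 is 6,860/10,290 of the full $10,290, so 3,430/10,290 of the $24,000 range has been used: income = $348,100 + $24,000 × 3,430/10,290 = $356,100.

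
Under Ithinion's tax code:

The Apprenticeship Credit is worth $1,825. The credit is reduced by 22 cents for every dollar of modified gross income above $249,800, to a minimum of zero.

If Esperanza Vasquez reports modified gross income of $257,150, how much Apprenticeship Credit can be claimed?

$208

Apprenticeship Credit: 22% of the $7,350 excess over $249,800 is $1,617; credit = $1,825 − $1,617 = $208.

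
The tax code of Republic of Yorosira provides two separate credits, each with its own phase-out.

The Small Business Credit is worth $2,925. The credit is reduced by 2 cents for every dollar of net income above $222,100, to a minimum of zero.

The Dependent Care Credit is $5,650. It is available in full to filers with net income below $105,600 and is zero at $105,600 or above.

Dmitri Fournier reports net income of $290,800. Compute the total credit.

Small Business Credit: 2% of the $68,700 excess over $222,100 is $1,374; credit = $2,925 − $1,374 = $1,551.
Dependent Care Credit: $290,800 meets or exceeds the $105,600 cutoff, so the credit is $0.
Total: $1,551 + $0 = $1,551.

$1,551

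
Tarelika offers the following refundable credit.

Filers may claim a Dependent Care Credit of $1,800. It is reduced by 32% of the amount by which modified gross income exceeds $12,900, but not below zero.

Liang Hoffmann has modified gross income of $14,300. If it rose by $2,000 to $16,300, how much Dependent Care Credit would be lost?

$640

At $14,300 — 32% of the $1,400 excess over $12,900 is $448; credit = $1,800 − $448 = $1,352.
At $16,300 — 32% of the $3,400 excess over $12,900 is $1,088; credit = $1,800 − $1,088 = $712.
Lost: $1,352 − $712 = $640.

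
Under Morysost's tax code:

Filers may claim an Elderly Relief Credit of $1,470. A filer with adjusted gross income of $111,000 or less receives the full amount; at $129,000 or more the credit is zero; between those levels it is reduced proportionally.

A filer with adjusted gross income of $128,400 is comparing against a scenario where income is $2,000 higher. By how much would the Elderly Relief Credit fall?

At $128,400 — $128,400 is $17,400 into a $18,000 phase-out range, leaving 600/18,000 of the credit: $1,470 × 600/18,000 = $49.
At $130,400 — $130,400 is at or above $129,000, so the credit is $0.
Lost: $49 − $0 = $49.

$49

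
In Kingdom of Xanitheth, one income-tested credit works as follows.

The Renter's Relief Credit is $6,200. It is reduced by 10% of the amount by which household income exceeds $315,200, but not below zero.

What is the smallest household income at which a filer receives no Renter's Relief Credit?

$377,200

The credit falls by 10% of each dollar above $315,200, so it reaches zero when the excess is $6,200 / 10% = $62,000: income = $315,200 + $62,000 = $377,200.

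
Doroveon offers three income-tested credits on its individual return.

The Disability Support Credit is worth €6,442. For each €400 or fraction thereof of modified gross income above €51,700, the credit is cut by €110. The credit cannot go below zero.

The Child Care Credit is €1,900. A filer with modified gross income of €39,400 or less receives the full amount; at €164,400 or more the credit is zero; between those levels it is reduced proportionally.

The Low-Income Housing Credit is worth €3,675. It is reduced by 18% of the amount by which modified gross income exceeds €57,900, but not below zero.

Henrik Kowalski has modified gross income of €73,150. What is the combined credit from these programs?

Disability Support Credit: income exceeds €51,700 by €21,450, which is 54 full-or-partial €400 increments; reduction = 54 × €110 = €5,940, leaving €502.
Child Care Credit: €73,150 is €33,750 into a €125,000 phase-out range, leaving 91,250/125,000 of the credit: €1,900 × 91,250/125,000 = €1,387.
Low-Income Housing Credit: 18% of the €15,250 excess over €57,900 is €2,745; credit = €3,675 − €2,745 = €930.
Total: €502 + €1,387 + €930 = €2,819.

€2,819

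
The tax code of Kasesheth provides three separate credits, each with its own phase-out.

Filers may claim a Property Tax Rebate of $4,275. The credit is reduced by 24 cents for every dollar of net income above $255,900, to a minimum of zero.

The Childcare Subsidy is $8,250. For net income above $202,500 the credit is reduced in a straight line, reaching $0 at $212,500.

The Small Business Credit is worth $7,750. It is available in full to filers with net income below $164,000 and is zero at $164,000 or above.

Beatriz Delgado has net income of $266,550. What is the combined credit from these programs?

$1,719

Property Tax Rebate: 24% of the $10,650 excess over $255,900 is $2,556; credit = $4,275 − $2,556 = $1,719.
Childcare Subsidy: $266,550 is at or above $212,500, so the credit is $0.
Small Business Credit: $266,550 meets or exceeds the $164,000 cutoff, so the credit is $0.
Total: $1,719 + $0 + $0 = $1,719.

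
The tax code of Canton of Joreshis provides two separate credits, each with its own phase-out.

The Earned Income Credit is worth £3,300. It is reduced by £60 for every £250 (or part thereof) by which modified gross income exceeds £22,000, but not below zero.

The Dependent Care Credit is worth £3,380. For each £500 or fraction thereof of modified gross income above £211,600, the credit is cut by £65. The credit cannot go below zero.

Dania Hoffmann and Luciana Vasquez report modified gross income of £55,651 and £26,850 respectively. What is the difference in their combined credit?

Dania (£55,651): Earned Income Credit: income exceeds £22,000 by £33,651 → 135 increments × £60 = £8,100 ≥ base, so the credit is £0. Dependent Care Credit: £55,651 is at or below the £211,600 threshold, so the full £3,380 applies. total £0 + £3,380 = £3,380
Luciana (£26,850): Earned Income Credit: income exceeds £22,000 by £4,850, which is 20 full-or-partial £250 increments; reduction = 20 × £60 = £1,200, leaving £2,100. Dependent Care Credit: £26,850 is at or below the £211,600 threshold, so the full £3,380 applies. total £2,100 + £3,380 = £5,480
Difference: |£3,380 − £5,480| = £2,100.

£2,100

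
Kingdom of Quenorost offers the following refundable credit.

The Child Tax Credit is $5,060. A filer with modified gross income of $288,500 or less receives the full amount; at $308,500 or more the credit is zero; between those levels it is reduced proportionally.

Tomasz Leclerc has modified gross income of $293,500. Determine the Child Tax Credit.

$3,795

Child Tax Credit: $293,500 is $5,000 into a $20,000 phase-out range, leaving 15,000/20,000 of the credit: $5,060 × 15,000/20,000 = $3,795.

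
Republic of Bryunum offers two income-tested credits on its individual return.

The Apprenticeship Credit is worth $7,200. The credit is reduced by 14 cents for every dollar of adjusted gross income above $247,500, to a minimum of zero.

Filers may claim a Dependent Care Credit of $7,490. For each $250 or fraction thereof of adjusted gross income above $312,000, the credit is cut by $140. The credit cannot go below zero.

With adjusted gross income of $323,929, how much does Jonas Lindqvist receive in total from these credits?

$770

Apprenticeship Credit: 14% of the $76,429 excess over $247,500 is $10,700.06 ≥ base, so the credit is $0.
Dependent Care Credit: income exceeds $312,000 by $11,929, which is 48 full-or-partial $250 increments; reduction = 48 × $140 = $6,720, leaving $770.
Total: $0 + $770 = $770.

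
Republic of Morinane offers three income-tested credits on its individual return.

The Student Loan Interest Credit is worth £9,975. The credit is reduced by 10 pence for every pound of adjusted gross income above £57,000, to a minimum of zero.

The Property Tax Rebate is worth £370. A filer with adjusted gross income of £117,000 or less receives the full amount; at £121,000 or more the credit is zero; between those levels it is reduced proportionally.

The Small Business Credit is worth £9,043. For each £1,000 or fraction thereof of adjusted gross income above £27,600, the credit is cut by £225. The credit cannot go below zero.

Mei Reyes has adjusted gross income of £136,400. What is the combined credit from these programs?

£2,035

Student Loan Interest Credit: 10% of the £79,400 excess over £57,000 is £7,940; credit = £9,975 − £7,940 = £2,035.
Property Tax Rebate: £136,400 is at or above £121,000, so the credit is £0.
Small Business Credit: income exceeds £27,600 by £108,800 → 109 increments × £225 = £24,525 ≥ base, so the credit is £0.
Total: £2,035 + £0 + £0 = £2,035.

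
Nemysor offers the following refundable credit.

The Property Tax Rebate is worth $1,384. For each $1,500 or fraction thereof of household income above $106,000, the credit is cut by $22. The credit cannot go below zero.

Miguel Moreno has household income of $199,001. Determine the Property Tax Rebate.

Property Tax Rebate: income exceeds $106,000 by $93,001 → 63 increments × $22 = $1,386 ≥ base, so the credit is $0.

$0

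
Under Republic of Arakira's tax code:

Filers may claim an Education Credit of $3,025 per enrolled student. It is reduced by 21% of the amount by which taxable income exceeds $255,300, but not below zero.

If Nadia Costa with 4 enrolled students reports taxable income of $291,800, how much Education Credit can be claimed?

$4,435

Education Credit: base = 4 × $3,025 = $12,100. 21% of the $36,500 excess over $255,300 is $7,665; credit = $12,100 − $7,665 = $4,435.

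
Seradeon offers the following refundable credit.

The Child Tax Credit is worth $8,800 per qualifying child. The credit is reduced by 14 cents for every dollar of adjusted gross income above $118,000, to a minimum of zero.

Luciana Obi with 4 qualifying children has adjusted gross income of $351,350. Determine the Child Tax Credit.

$2,531

Child Tax Credit: base = 4 × $8,800 = $35,200. 14% of the $233,350 excess over $118,000 is $32,669; credit = $35,200 − $32,669 = $2,531.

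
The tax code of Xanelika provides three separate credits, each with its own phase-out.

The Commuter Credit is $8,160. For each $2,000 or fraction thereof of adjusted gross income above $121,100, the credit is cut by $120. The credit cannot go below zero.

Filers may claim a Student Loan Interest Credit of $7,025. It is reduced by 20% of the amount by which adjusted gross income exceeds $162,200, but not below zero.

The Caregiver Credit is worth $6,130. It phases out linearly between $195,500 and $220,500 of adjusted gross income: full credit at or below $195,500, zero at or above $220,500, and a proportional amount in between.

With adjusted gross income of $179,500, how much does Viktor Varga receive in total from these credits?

Commuter Credit: income exceeds $121,100 by $58,400, which is 30 full-or-partial $2,000 increments; reduction = 30 × $120 = $3,600, leaving $4,560.
Student Loan Interest Credit: 20% of the $17,300 excess over $162,200 is $3,460; credit = $7,025 − $3,460 = $3,565.
Caregiver Credit: $179,500 is at or below the $195,500 threshold, so the full $6,130 applies.
Total: $4,560 + $3,565 + $6,130 = $14,255.

$14,255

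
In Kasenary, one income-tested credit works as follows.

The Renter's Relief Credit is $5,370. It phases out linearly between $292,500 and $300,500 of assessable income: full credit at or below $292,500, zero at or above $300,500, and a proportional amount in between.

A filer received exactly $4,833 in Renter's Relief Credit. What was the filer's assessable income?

$4,833 is 4,833/5,370 of the full $5,370, so 537/5,370 of the $8,000 range has been used: income = $292,500 + $8,000 × 537/5,370 = $293,300.

$293,300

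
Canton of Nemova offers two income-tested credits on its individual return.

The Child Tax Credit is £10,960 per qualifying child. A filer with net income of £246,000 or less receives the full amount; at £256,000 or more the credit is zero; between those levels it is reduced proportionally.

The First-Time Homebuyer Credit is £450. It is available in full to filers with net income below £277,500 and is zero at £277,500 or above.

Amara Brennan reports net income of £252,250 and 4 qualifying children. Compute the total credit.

£16,890

Child Tax Credit: base = 4 × £10,960 = £43,840. £252,250 is £6,250 into a £10,000 phase-out range, leaving 3,750/10,000 of the credit: £43,840 × 3,750/10,000 = £16,440.
First-Time Homebuyer Credit: £252,250 is below the £277,500 cutoff, so the full £450 applies.
Total: £16,440 + £450 = £16,890.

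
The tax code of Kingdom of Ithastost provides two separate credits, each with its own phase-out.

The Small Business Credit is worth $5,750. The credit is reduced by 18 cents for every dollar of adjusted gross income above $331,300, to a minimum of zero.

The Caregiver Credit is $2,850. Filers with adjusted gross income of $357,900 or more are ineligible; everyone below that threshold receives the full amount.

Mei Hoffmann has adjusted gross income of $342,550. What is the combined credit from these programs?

$6,575

Small Business Credit: 18% of the $11,250 excess over $331,300 is $2,025; credit = $5,750 − $2,025 = $3,725.
Caregiver Credit: $342,550 is below the $357,900 cutoff, so the full $2,850 applies.
Total: $3,725 + $2,850 = $6,575.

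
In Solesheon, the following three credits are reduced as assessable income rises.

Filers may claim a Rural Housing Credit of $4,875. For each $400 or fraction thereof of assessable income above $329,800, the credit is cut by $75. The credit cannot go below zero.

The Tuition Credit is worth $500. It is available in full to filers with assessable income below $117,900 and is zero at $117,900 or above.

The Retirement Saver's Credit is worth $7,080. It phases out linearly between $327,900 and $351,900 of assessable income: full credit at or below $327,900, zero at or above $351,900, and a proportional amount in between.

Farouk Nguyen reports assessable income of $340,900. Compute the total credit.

Rural Housing Credit: income exceeds $329,800 by $11,100, which is 28 full-or-partial $400 increments; reduction = 28 × $75 = $2,100, leaving $2,775.
Tuition Credit: $340,900 meets or exceeds the $117,900 cutoff, so the credit is $0.
Retirement Saver's Credit: $340,900 is $13,000 into a $24,000 phase-out range, leaving 11,000/24,000 of the credit: $7,080 × 11,000/24,000 = $3,245.
Total: $2,775 + $0 + $3,245 = $6,020.

$6,020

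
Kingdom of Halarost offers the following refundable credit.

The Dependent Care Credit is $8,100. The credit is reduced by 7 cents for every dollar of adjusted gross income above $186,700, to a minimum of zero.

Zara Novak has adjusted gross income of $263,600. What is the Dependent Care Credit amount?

Dependent Care Credit: 7% of the $76,900 excess over $186,700 is $5,383; credit = $8,100 − $5,383 = $2,717.

$2,717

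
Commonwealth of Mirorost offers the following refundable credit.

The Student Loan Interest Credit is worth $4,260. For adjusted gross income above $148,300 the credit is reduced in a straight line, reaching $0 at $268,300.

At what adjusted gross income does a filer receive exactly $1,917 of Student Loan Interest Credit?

$1,917 is 1,917/4,260 of the full $4,260, so 2,343/4,260 of the $120,000 range has been used: income = $148,300 + $120,000 × 2,343/4,260 = $214,300.

$214,300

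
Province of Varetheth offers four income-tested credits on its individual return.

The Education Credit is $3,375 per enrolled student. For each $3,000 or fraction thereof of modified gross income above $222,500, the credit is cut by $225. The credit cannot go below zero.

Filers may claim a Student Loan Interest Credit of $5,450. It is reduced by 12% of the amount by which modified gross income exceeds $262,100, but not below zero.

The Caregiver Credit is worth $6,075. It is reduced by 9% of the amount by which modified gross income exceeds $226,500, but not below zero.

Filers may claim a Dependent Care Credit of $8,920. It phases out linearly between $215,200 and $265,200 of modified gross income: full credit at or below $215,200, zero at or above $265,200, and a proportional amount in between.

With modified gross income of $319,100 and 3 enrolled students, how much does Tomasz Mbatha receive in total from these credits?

Education Credit: base = 3 × $3,375 = $10,125. income exceeds $222,500 by $96,600, which is 33 full-or-partial $3,000 increments; reduction = 33 × $225 = $7,425, leaving $2,700.
Student Loan Interest Credit: 12% of the $57,000 excess over $262,100 is $6,840 ≥ base, so the credit is $0.
Caregiver Credit: 9% of the $92,600 excess over $226,500 is $8,334 ≥ base, so the credit is $0.
Dependent Care Credit: $319,100 is at or above $265,200, so the credit is $0.
Total: $2,700 + $0 + $0 + $0 = $2,700.

$2,700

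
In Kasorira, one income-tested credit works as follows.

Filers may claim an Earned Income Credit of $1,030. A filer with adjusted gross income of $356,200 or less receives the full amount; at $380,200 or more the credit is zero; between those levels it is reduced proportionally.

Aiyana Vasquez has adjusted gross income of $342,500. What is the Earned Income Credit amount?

Earned Income Credit: $342,500 is at or below the $356,200 threshold, so the full $1,030 applies.

$1,030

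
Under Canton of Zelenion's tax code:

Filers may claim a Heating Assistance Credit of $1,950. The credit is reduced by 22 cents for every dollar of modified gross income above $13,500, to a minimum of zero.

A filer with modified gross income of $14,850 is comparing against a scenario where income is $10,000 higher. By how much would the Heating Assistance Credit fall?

At $14,850 — 22% of the $1,350 excess over $13,500 is $297; credit = $1,950 − $297 = $1,653.
At $24,850 — 22% of the $11,350 excess over $13,500 is $2,497 ≥ base, so the credit is $0.
Lost: $1,653 − $0 = $1,653.

$1,653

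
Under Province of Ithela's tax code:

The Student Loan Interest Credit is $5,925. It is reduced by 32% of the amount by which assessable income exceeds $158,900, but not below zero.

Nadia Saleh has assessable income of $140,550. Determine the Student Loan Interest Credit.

$5,925

Student Loan Interest Credit: $140,550 is at or below the $158,900 threshold, so the full $5,925 applies.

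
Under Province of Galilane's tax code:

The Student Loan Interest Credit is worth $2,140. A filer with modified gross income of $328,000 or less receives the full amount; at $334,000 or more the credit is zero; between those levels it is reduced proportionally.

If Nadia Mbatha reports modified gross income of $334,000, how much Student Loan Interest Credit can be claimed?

$0

Student Loan Interest Credit: $334,000 is at or above $334,000, so the credit is $0.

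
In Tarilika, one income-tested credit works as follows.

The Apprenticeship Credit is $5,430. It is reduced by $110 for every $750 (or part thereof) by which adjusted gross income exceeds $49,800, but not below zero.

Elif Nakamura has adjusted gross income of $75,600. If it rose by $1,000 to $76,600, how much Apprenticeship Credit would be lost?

At $75,600 — income exceeds $49,800 by $25,800, which is 35 full-or-partial $750 increments; reduction = 35 × $110 = $3,850, leaving $1,580.
At $76,600 — income exceeds $49,800 by $26,800, which is 36 full-or-partial $750 increments; reduction = 36 × $110 = $3,960, leaving $1,470.
Lost: $1,580 − $1,470 = $110.

$110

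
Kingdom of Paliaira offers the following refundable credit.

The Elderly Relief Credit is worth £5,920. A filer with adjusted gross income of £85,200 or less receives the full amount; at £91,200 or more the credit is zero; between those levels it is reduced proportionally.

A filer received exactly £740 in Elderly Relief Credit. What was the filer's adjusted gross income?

£90,450

£740 is 740/5,920 of the full £5,920, so 5,180/5,920 of the £6,000 range has been used: income = £85,200 + £6,000 × 5,180/5,920 = £90,450.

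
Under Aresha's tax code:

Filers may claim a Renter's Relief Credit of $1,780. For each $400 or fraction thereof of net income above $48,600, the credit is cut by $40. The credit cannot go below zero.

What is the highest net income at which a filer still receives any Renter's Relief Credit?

After 44 increments the reduction is 44 × $40 = $1,760, leaving $20; one more increment wipes it out. Increment 44 ends at excess 44 × $400 = $17,600, so the highest qualifying income is $48,600 + $17,600 = $66,200.

$66,200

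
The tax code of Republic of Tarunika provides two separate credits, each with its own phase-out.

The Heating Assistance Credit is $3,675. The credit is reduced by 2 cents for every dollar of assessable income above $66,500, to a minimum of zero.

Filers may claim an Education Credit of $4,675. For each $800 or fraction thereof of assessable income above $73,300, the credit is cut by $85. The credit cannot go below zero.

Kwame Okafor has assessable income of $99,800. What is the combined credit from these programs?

Heating Assistance Credit: 2% of the $33,300 excess over $66,500 is $666; credit = $3,675 − $666 = $3,009.
Education Credit: income exceeds $73,300 by $26,500, which is 34 full-or-partial $800 increments; reduction = 34 × $85 = $2,890, leaving $1,785.
Total: $3,009 + $1,785 = $4,794.

$4,794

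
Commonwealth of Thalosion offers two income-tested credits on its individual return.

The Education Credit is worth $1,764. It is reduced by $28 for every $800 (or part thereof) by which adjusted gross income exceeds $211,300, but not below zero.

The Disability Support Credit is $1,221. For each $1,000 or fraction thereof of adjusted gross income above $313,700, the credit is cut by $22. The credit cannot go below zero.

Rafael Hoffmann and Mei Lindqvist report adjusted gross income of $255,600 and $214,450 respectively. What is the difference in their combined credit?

$1,456

Rafael ($255,600): Education Credit: income exceeds $211,300 by $44,300, which is 56 full-or-partial $800 increments; reduction = 56 × $28 = $1,568, leaving $196. Disability Support Credit: $255,600 is at or below the $313,700 threshold, so the full $1,221 applies. total $196 + $1,221 = $1,417
Mei ($214,450): Education Credit: income exceeds $211,300 by $3,150, which is 4 full-or-partial $800 increments; reduction = 4 × $28 = $112, leaving $1,652. Disability Support Credit: $214,450 is at or below the $313,700 threshold, so the full $1,221 applies. total $1,652 + $1,221 = $2,873
Difference: |$1,417 − $2,873| = $1,456.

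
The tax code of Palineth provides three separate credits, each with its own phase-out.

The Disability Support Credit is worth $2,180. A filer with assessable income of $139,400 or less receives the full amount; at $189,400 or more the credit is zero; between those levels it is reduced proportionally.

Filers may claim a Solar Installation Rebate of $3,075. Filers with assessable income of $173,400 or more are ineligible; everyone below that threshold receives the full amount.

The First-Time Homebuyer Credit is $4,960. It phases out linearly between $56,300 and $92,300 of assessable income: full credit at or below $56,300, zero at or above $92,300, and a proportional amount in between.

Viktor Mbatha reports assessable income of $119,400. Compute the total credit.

Disability Support Credit: $119,400 is at or below the $139,400 threshold, so the full $2,180 applies.
Solar Installation Rebate: $119,400 is below the $173,400 cutoff, so the full $3,075 applies.
First-Time Homebuyer Credit: $119,400 is at or above $92,300, so the credit is $0.
Total: $2,180 + $3,075 + $0 = $5,255.

$5,255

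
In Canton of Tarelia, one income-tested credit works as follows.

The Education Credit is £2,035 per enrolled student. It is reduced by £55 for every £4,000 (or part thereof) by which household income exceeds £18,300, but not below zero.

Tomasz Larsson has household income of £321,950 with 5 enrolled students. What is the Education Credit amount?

Education Credit: base = 5 × £2,035 = £10,175. income exceeds £18,300 by £303,650, which is 76 full-or-partial £4,000 increments; reduction = 76 × £55 = £4,180, leaving £5,995.

£5,995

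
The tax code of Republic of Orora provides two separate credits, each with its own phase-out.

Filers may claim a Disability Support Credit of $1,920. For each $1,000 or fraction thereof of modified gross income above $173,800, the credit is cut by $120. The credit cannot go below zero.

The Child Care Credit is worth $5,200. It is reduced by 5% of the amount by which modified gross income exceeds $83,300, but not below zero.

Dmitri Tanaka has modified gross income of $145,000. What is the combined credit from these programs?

Disability Support Credit: $145,000 is at or below the $173,800 threshold, so the full $1,920 applies.
Child Care Credit: 5% of the $61,700 excess over $83,300 is $3,085; credit = $5,200 − $3,085 = $2,115.
Total: $1,920 + $2,115 = $4,035.

$4,035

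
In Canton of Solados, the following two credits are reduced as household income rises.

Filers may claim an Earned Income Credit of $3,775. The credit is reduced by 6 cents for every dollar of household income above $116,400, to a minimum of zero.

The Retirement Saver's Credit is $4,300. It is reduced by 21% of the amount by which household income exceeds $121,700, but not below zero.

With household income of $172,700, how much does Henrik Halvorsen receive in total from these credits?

Earned Income Credit: 6% of the $56,300 excess over $116,400 is $3,378; credit = $3,775 − $3,378 = $397.
Retirement Saver's Credit: 21% of the $51,000 excess over $121,700 is $10,710 ≥ base, so the credit is $0.
Total: $397 + $0 = $397.

$397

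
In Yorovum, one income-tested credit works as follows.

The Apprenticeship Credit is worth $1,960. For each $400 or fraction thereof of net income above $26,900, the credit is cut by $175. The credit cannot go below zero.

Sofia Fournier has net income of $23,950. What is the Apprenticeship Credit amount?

Apprenticeship Credit: $23,950 is at or below the $26,900 threshold, so the full $1,960 applies.

$1,960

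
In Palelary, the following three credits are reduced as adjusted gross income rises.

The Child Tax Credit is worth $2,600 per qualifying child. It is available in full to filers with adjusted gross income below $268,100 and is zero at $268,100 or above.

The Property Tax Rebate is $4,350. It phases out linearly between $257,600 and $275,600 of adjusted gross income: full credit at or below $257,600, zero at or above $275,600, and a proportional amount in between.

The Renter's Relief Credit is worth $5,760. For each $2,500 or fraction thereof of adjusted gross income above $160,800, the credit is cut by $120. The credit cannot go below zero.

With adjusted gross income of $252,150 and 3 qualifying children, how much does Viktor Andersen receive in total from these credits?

Child Tax Credit: base = 3 × $2,600 = $7,800. $252,150 is below the $268,100 cutoff, so the full $7,800 applies.
Property Tax Rebate: $252,150 is at or below the $257,600 threshold, so the full $4,350 applies.
Renter's Relief Credit: income exceeds $160,800 by $91,350, which is 37 full-or-partial $2,500 increments; reduction = 37 × $120 = $4,440, leaving $1,320.
Total: $7,800 + $4,350 + $1,320 = $13,470.

$13,470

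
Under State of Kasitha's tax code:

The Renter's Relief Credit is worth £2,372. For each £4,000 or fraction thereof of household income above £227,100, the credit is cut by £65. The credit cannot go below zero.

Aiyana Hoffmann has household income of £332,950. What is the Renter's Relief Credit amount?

Renter's Relief Credit: income exceeds £227,100 by £105,850, which is 27 full-or-partial £4,000 increments; reduction = 27 × £65 = £1,755, leaving £617.

£617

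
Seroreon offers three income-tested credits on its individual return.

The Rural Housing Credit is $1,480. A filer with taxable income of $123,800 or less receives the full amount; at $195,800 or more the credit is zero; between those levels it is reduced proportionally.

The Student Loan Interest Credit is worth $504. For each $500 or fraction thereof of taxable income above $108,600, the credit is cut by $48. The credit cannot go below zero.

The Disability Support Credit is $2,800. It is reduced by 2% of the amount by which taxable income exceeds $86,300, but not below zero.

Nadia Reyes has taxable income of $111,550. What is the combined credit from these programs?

$3,991

Rural Housing Credit: $111,550 is at or below the $123,800 threshold, so the full $1,480 applies.
Student Loan Interest Credit: income exceeds $108,600 by $2,950, which is 6 full-or-partial $500 increments; reduction = 6 × $48 = $288, leaving $216.
Disability Support Credit: 2% of the $25,250 excess over $86,300 is $505; credit = $2,800 − $505 = $2,295.
Total: $1,480 + $216 + $2,295 = $3,991.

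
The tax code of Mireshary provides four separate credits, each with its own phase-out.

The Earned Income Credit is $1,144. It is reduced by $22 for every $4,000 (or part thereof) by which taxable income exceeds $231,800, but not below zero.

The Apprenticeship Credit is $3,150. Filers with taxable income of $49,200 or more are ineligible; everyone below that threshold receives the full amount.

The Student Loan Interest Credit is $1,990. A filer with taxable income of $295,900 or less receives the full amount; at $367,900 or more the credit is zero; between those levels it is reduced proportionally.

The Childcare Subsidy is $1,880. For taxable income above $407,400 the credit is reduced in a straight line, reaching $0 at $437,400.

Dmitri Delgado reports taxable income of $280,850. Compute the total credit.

$4,728

Earned Income Credit: income exceeds $231,800 by $49,050, which is 13 full-or-partial $4,000 increments; reduction = 13 × $22 = $286, leaving $858.
Apprenticeship Credit: $280,850 meets or exceeds the $49,200 cutoff, so the credit is $0.
Student Loan Interest Credit: $280,850 is at or below the $295,900 threshold, so the full $1,990 applies.
Childcare Subsidy: $280,850 is at or below the $407,400 threshold, so the full $1,880 applies.
Total: $858 + $0 + $1,990 + $1,880 = $4,728.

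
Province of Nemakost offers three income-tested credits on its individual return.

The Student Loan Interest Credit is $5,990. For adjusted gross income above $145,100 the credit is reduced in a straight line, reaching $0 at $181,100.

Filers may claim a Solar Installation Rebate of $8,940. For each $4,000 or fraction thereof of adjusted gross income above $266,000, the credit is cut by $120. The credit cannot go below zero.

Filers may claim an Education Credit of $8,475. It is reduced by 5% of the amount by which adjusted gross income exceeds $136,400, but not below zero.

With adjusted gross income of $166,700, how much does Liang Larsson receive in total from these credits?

$18,296

Student Loan Interest Credit: $166,700 is $21,600 into a $36,000 phase-out range, leaving 14,400/36,000 of the credit: $5,990 × 14,400/36,000 = $2,396.
Solar Installation Rebate: $166,700 is at or below the $266,000 threshold, so the full $8,940 applies.
Education Credit: 5% of the $30,300 excess over $136,400 is $1,515; credit = $8,475 − $1,515 = $6,960.
Total: $2,396 + $8,940 + $6,960 = $18,296.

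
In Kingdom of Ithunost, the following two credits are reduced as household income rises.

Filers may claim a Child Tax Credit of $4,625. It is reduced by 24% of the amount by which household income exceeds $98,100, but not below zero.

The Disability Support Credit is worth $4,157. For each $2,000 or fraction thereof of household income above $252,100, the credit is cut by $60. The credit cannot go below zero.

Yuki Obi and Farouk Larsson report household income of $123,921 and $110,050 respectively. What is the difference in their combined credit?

Yuki ($123,921): Child Tax Credit: 24% of the $25,821 excess over $98,100 is $6,197.04 ≥ base, so the credit is $0. Disability Support Credit: $123,921 is at or below the $252,100 threshold, so the full $4,157 applies. total $0 + $4,157 = $4,157
Farouk ($110,050): Child Tax Credit: 24% of the $11,950 excess over $98,100 is $2,868; credit = $4,625 − $2,868 = $1,757. Disability Support Credit: $110,050 is at or below the $252,100 threshold, so the full $4,157 applies. total $1,757 + $4,157 = $5,914
Difference: |$4,157 − $5,914| = $1,757.

$1,757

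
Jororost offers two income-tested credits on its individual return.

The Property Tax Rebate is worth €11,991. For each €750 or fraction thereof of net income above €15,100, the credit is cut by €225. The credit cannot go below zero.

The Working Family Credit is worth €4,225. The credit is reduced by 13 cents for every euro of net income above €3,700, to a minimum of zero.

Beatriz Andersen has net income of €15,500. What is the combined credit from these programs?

Property Tax Rebate: income exceeds €15,100 by €400, which is 1 full-or-partial €750 increment; reduction = 1 × €225 = €225, leaving €11,766.
Working Family Credit: 13% of the €11,800 excess over €3,700 is €1,534; credit = €4,225 − €1,534 = €2,691.
Total: €11,766 + €2,691 = €14,457.

€14,457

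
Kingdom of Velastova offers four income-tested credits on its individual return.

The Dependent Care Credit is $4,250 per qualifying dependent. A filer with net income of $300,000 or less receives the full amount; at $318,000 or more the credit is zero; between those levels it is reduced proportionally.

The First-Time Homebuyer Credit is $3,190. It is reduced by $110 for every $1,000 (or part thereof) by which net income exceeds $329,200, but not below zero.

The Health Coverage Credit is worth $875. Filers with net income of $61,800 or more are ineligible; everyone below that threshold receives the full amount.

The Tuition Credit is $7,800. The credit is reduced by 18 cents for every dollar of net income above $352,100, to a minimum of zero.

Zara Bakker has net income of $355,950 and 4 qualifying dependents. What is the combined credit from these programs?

$7,327

Dependent Care Credit: base = 4 × $4,250 = $17,000. $355,950 is at or above $318,000, so the credit is $0.
First-Time Homebuyer Credit: income exceeds $329,200 by $26,750, which is 27 full-or-partial $1,000 increments; reduction = 27 × $110 = $2,970, leaving $220.
Health Coverage Credit: $355,950 meets or exceeds the $61,800 cutoff, so the credit is $0.
Tuition Credit: 18% of the $3,850 excess over $352,100 is $693; credit = $7,800 − $693 = $7,107.
Total: $0 + $220 + $0 + $7,107 = $7,327.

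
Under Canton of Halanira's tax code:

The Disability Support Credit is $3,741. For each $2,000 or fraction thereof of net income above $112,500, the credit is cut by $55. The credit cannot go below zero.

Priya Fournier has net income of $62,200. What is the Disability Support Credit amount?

Disability Support Credit: $62,200 is at or below the $112,500 threshold, so the full $3,741 applies.

$3,741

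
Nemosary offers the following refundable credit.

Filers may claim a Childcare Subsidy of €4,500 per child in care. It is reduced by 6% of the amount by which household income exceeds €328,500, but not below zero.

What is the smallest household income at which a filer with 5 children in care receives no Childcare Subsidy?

Full credit = 5 × €4,500 = €22,500.
The credit falls by 6% of each euro above €328,500, so it reaches zero when the excess is €22,500 / 6% = €375,000: income = €328,500 + €375,000 = €703,500.

€703,500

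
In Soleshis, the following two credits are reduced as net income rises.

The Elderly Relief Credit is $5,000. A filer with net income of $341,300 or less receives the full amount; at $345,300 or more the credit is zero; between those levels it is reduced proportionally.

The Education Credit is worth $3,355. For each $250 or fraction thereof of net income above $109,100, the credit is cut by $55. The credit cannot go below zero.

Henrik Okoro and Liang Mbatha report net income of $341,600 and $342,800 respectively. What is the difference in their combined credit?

$1,500

Henrik ($341,600): Elderly Relief Credit: $341,600 is $300 into a $4,000 phase-out range, leaving 3,700/4,000 of the credit: $5,000 × 3,700/4,000 = $4,625. Education Credit: income exceeds $109,100 by $232,500 → 930 increments × $55 = $51,150 ≥ base, so the credit is $0. total $4,625 + $0 = $4,625
Liang ($342,800): Elderly Relief Credit: $342,800 is $1,500 into a $4,000 phase-out range, leaving 2,500/4,000 of the credit: $5,000 × 2,500/4,000 = $3,125. Education Credit: income exceeds $109,100 by $233,700 → 935 increments × $55 = $51,425 ≥ base, so the credit is $0. total $3,125 + $0 = $3,125
Difference: |$4,625 − $3,125| = $1,500.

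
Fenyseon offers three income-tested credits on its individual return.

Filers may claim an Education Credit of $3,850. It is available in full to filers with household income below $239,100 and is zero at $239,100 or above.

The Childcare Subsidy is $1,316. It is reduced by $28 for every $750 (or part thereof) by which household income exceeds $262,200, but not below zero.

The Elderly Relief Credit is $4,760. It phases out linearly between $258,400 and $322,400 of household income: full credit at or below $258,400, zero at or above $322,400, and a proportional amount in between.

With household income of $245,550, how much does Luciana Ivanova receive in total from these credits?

Education Credit: $245,550 meets or exceeds the $239,100 cutoff, so the credit is $0.
Childcare Subsidy: $245,550 is at or below the $262,200 threshold, so the full $1,316 applies.
Elderly Relief Credit: $245,550 is at or below the $258,400 threshold, so the full $4,760 applies.
Total: $0 + $1,316 + $4,760 = $6,076.

$6,076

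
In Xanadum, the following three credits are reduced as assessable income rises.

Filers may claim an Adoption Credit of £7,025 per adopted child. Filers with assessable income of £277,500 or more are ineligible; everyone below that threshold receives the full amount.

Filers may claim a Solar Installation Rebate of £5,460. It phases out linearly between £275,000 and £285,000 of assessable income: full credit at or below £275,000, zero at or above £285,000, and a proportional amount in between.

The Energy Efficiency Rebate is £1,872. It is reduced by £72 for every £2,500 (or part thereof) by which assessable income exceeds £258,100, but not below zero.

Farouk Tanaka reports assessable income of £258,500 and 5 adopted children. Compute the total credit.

Adoption Credit: base = 5 × £7,025 = £35,125. £258,500 is below the £277,500 cutoff, so the full £35,125 applies.
Solar Installation Rebate: £258,500 is at or below the £275,000 threshold, so the full £5,460 applies.
Energy Efficiency Rebate: income exceeds £258,100 by £400, which is 1 full-or-partial £2,500 increment; reduction = 1 × £72 = £72, leaving £1,800.
Total: £35,125 + £5,460 + £1,800 = £42,385.

£42,385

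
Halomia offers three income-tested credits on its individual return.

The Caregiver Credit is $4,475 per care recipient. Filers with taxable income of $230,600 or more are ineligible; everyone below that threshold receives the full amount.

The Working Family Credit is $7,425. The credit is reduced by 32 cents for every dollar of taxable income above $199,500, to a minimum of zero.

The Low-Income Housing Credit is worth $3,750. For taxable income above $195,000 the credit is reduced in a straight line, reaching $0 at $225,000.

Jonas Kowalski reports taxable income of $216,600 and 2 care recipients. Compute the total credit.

$11,953

Caregiver Credit: base = 2 × $4,475 = $8,950. $216,600 is below the $230,600 cutoff, so the full $8,950 applies.
Working Family Credit: 32% of the $17,100 excess over $199,500 is $5,472; credit = $7,425 − $5,472 = $1,953.
Low-Income Housing Credit: $216,600 is $21,600 into a $30,000 phase-out range, leaving 8,400/30,000 of the credit: $3,750 × 8,400/30,000 = $1,050.
Total: $8,950 + $1,953 + $1,050 = $11,953.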